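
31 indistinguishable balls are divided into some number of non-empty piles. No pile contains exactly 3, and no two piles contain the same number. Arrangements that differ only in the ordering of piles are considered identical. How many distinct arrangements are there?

Systematic enumeration (by largest part, then next-largest, …) yields 205.

205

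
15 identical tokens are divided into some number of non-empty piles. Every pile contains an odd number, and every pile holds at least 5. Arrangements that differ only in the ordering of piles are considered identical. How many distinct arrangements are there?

2

They are:
15
5,5,5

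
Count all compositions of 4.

The number of compositions of n is 2^(n−1); here 2^3 = 8.

8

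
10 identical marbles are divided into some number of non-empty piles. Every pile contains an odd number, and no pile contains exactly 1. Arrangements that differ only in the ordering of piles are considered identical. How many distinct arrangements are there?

Listing the qualifying partitions of 10:
7+3
5+5

2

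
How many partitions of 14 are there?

There are 135 such partitions.

135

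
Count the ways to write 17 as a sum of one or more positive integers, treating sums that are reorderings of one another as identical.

297

Counting exhaustively, 297 partitions satisfy the conditions.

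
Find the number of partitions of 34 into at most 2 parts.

18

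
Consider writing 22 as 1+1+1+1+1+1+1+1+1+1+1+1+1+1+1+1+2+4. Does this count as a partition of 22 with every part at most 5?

Yes

The parts sum to 22, and the condition 'no summand exceeds 5' holds.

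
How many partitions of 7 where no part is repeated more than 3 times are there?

Enumerating:
7
1 + 6
2 + 5
1 + 1 + 5
3 + 4
1 + 2 + 4
1 + 1 + 1 + 4
1 + 3 + 3
2 + 2 + 3
1 + 1 + 2 + 3
1 + 2 + 2 + 2
1 + 1 + 1 + 2 + 2
Counting gives 12.

12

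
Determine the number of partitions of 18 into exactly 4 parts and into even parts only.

6

Enumerating:
12, 2, 2, 2
10, 4, 2, 2
8, 6, 2, 2
8, 4, 4, 2
6, 6, 4, 2
6, 4, 4, 4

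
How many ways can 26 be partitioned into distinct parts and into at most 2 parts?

13

Listing the qualifying partitions of 26:
26
25+1
24+2
23+3
22+4
21+5
20+6
19+7
18+8
17+9
16+10
15+11
14+12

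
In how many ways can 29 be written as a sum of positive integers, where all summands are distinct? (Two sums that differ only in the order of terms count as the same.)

A full systematic count gives 256.

256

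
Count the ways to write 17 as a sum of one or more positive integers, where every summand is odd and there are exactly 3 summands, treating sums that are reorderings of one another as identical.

8

Listing the qualifying partitions of 17:
15+1+1
13+3+1
11+5+1
11+3+3
9+7+1
9+5+3
7+7+3
7+5+5
That's 8 in total.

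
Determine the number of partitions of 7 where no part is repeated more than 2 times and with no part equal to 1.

4

The partitions of 7 that satisfy the conditions:
7
5,2
4,3
3,2,2
Counting gives 4.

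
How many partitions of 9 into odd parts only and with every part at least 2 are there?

2

Enumerating:
9
3,3,3
Counting gives 2.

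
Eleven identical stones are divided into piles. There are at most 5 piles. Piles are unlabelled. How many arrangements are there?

37

There are too many to list fully; the first 12 (by largest part) are:
11
10,1
9,2
9,1,1
8,3
8,2,1
8,1,1,1
7,4
7,3,1
7,2,2
7,2,1,1
7,1,1,1,1
…and 25 more, for 37 total.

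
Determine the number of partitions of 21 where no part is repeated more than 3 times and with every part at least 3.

55

There are too many to list fully; the first 12 (by largest part) are:
21
18 + 3
17 + 4
16 + 5
15 + 6
15 + 3 + 3
14 + 7
14 + 4 + 3
13 + 8
13 + 5 + 3
13 + 4 + 4
12 + 9
…and 43 more, for 55 total.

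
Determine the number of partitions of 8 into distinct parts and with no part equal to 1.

3

They are:
8
6+2
5+3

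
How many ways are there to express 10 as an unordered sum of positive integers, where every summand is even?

The partitions of 10 that satisfy the conditions:
10
8+2
6+4
6+2+2
4+4+2
4+2+2+2
2+2+2+2+2

7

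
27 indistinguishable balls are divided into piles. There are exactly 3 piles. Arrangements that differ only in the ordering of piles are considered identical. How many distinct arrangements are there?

61

A partial list (first 12 by largest part):
1 + 1 + 25
1 + 2 + 24
1 + 3 + 23
2 + 2 + 23
1 + 4 + 22
2 + 3 + 22
1 + 5 + 21
2 + 4 + 21
3 + 3 + 21
1 + 6 + 20
2 + 5 + 20
3 + 4 + 20
…and 49 more, for 61 total.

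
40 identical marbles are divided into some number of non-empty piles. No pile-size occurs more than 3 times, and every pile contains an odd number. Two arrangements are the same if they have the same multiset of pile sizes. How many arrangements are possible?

There are 308 such partitions.

308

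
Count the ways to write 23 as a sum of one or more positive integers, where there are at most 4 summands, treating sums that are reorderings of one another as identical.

Counting exhaustively, 150 partitions satisfy the conditions.

150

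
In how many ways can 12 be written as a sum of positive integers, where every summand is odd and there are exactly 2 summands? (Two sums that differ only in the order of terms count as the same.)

Listing the qualifying partitions of 12:
11 + 1
9 + 3
7 + 5
That's 3 in total.

3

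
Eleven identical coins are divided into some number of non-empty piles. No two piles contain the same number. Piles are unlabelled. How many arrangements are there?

12

They are:
11
10+1
9+2
8+3
8+2+1
7+4
7+3+1
6+5
6+4+1
6+3+2
5+4+2
5+3+2+1
Counting gives 12.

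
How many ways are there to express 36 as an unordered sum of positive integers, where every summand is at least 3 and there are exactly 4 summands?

Enumerating by decreasing first part gives 169 partitions in all.

169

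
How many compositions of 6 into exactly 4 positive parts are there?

10

A composition of 6 into 4 positive parts is chosen by placing 3 dividers among the 5 gaps between 6 units: C(5,3) = 10.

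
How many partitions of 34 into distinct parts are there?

512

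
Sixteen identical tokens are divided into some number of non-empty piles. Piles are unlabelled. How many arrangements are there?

231

There are 231 such partitions.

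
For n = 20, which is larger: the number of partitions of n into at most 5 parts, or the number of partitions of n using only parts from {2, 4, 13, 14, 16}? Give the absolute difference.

182

Partitions of 20 into at most 5 parts: 192.
Partitions of 20 using only parts from {2, 4, 13, 14, 16}: 10.
|192 − 10| = 182.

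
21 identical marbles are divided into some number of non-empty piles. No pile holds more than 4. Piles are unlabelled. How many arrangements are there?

120

Direct enumeration gives 120 partitions.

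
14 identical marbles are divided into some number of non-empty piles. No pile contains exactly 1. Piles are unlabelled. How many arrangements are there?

A partial list (first 12 by largest part):
14
12, 2
11, 3
10, 4
10, 2, 2
9, 5
9, 3, 2
8, 6
8, 4, 2
8, 3, 3
8, 2, 2, 2
7, 7
…and 22 more, for 34 total.

34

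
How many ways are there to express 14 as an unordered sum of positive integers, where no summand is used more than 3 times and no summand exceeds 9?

Enumerating by decreasing first part gives 71 partitions in all.

71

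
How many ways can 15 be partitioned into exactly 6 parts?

26

There are too many to list fully; the first 12 (by largest part) are:
1+1+1+1+1+10
1+1+1+1+2+9
1+1+1+1+3+8
1+1+1+2+2+8
1+1+1+1+4+7
1+1+1+2+3+7
1+1+2+2+2+7
1+1+1+1+5+6
1+1+1+2+4+6
1+1+1+3+3+6
1+1+2+2+3+6
1+2+2+2+2+6
…and 14 more, for 26 total.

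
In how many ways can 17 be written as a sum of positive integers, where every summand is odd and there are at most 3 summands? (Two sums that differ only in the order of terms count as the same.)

Enumerating:
17
15, 1, 1
13, 3, 1
11, 5, 1
11, 3, 3
9, 7, 1
9, 5, 3
7, 7, 3
7, 5, 5

9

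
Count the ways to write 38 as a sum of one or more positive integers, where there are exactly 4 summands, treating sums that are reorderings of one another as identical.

Counting exhaustively, 411 partitions satisfy the conditions.

411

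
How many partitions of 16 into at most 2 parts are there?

The partitions of 16 that satisfy the conditions:
16
15+1
14+2
13+3
12+4
11+5
10+6
9+7
8+8

9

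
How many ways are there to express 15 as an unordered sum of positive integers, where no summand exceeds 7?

Enumerating by decreasing first part gives 131 partitions in all.

131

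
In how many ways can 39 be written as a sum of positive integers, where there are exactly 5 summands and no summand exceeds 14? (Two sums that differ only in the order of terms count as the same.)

322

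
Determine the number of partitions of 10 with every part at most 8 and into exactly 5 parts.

7

Listing the qualifying partitions of 10:
6,1,1,1,1
5,2,1,1,1
4,3,1,1,1
4,2,2,1,1
3,3,2,1,1
3,2,2,2,1
2,2,2,2,2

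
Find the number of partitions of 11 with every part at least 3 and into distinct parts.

They are:
11
8, 3
7, 4
6, 5

4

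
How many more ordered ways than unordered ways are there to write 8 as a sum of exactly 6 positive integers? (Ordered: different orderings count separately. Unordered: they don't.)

Ordered (compositions into 6 parts): C(7,5) = 21.
Unordered (partitions into 6 parts): 2.
Difference: 21 − 2 = 19.

19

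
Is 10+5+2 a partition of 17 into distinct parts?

Yes

The parts sum to 17, and the condition 'all summands are distinct' holds.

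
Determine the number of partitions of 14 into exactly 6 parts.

The partitions of 14 that satisfy the conditions:
1+1+1+1+1+9
1+1+1+1+2+8
1+1+1+1+3+7
1+1+1+2+2+7
1+1+1+1+4+6
1+1+1+2+3+6
1+1+2+2+2+6
1+1+1+1+5+5
1+1+1+2+4+5
1+1+1+3+3+5
1+1+2+2+3+5
1+2+2+2+2+5
1+1+1+3+4+4
1+1+2+2+4+4
1+1+2+3+3+4
1+2+2+2+3+4
2+2+2+2+2+4
1+1+3+3+3+3
1+2+2+3+3+3
2+2+2+2+3+3
Counting gives 20.

20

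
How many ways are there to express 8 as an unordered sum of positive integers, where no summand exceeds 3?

10

Listing the qualifying partitions of 8:
3+3+2
3+3+1+1
3+2+2+1
3+2+1+1+1
3+1+1+1+1+1
2+2+2+2
2+2+2+1+1
2+2+1+1+1+1
2+1+1+1+1+1+1
1+1+1+1+1+1+1+1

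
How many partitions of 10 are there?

There are too many to list fully; the first 12 (by largest part) are:
10
1+9
2+8
1+1+8
3+7
1+2+7
1+1+1+7
4+6
1+3+6
2+2+6
1+1+2+6
1+1+1+1+6
…and 30 more, for 42 total.

42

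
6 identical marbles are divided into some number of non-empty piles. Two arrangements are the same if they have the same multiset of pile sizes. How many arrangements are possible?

11

The partitions of 6 that satisfy the conditions:
6
1, 5
2, 4
1, 1, 4
3, 3
1, 2, 3
1, 1, 1, 3
2, 2, 2
1, 1, 2, 2
1, 1, 1, 1, 2
1, 1, 1, 1, 1, 1
Counting gives 11.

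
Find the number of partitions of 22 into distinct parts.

Enumerating by decreasing first part gives 89 partitions in all.

89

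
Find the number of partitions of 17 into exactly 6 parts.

44

A partial list (first 12 by largest part):
1,1,1,1,1,12
1,1,1,1,2,11
1,1,1,1,3,10
1,1,1,2,2,10
1,1,1,1,4,9
1,1,1,2,3,9
1,1,2,2,2,9
1,1,1,1,5,8
1,1,1,2,4,8
1,1,1,3,3,8
1,1,2,2,3,8
1,2,2,2,2,8
…and 32 more, for 44 total.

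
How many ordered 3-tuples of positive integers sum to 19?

153

Equivalently, choose which 2 of the 18 gaps become plus signs: C(18,2) = 153.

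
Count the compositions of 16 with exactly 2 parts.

By stars and bars with positive parts, the count is C(15,1) = 15.

15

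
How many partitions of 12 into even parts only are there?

11

They are:
12
10,2
8,4
8,2,2
6,6
6,4,2
6,2,2,2
4,4,4
4,4,2,2
4,2,2,2,2
2,2,2,2,2,2
That's 11 in total.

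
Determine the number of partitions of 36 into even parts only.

Counting exhaustively, 385 partitions satisfy the conditions.

385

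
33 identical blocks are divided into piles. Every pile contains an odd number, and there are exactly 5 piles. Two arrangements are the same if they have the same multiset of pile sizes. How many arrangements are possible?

70

A partial list (first 12 by largest part):
29, 1, 1, 1, 1
27, 3, 1, 1, 1
25, 5, 1, 1, 1
25, 3, 3, 1, 1
23, 7, 1, 1, 1
23, 5, 3, 1, 1
23, 3, 3, 3, 1
21, 9, 1, 1, 1
21, 7, 3, 1, 1
21, 5, 5, 1, 1
21, 5, 3, 3, 1
21, 3, 3, 3, 3
…and 58 more, for 70 total.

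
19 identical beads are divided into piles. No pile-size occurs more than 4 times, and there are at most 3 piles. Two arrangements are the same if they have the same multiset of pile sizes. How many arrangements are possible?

There are too many to list fully; the first 12 (by largest part) are:
19
18,1
17,2
17,1,1
16,3
16,2,1
15,4
15,3,1
15,2,2
14,5
14,4,1
14,3,2
…and 28 more, for 40 total.

40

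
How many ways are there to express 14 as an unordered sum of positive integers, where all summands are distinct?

22

The partitions of 14 that satisfy the conditions:
14
13+1
12+2
11+3
11+2+1
10+4
10+3+1
9+5
9+4+1
9+3+2
8+6
8+5+1
8+4+2
8+3+2+1
7+6+1
7+5+2
7+4+3
7+4+2+1
6+5+3
6+5+2+1
6+4+3+1
5+4+3+2
That's 22 in total.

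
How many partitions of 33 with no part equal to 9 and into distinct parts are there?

349

Counting exhaustively, 349 partitions satisfy the conditions.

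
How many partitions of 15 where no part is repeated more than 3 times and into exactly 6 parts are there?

17

The partitions of 15 that satisfy the conditions:
8,2,2,1,1,1
7,3,2,1,1,1
7,2,2,2,1,1
6,4,2,1,1,1
6,3,3,1,1,1
6,3,2,2,1,1
5,5,2,1,1,1
5,4,3,1,1,1
5,4,2,2,1,1
5,3,3,2,1,1
5,3,2,2,2,1
4,4,4,1,1,1
4,4,3,2,1,1
4,4,2,2,2,1
4,3,3,3,1,1
4,3,3,2,2,1
3,3,3,2,2,2
Counting gives 17.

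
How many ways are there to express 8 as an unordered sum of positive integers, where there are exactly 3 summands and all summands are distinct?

2

They are:
5,2,1
4,3,1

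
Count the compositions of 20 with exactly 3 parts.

171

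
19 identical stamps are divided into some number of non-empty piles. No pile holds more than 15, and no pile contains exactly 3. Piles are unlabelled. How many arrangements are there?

253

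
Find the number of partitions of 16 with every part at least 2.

There are too many to list fully; the first 12 (by largest part) are:
16
14+2
13+3
12+4
12+2+2
11+5
11+3+2
10+6
10+4+2
10+3+3
10+2+2+2
9+7
…and 43 more, for 55 total.

55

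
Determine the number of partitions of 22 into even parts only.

56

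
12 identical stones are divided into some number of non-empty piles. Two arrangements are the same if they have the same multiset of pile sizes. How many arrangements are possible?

Enumerating by decreasing first part gives 77 partitions in all.

77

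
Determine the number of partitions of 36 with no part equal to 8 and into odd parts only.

Systematic enumeration (by largest part, then next-largest, …) yields 668.

668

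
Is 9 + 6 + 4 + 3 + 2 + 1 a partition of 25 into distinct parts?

Yes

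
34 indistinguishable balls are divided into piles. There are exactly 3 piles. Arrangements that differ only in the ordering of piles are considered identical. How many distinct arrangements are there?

96

A full systematic count gives 96.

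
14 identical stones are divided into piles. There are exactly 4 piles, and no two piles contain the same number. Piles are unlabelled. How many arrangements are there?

The partitions of 14 that satisfy the conditions:
8, 3, 2, 1
7, 4, 2, 1
6, 5, 2, 1
6, 4, 3, 1
5, 4, 3, 2
Counting gives 5.

5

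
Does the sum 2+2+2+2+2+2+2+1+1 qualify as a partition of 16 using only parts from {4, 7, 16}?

The parts sum to 16, and the condition 'each summand belongs to {4, 7, 16}' is violated.

No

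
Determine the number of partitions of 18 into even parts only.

30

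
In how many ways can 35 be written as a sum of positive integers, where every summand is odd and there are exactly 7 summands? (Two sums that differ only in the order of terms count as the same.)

Enumerating by decreasing first part gives 105 partitions in all.

105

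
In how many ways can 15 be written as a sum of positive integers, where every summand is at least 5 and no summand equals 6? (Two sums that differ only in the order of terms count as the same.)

The partitions of 15 that satisfy the conditions:
15
10+5
8+7
5+5+5

4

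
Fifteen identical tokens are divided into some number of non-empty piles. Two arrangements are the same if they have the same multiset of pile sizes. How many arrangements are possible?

176

Counting exhaustively, 176 partitions satisfy the conditions.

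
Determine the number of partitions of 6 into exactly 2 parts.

3

They are:
1,5
2,4
3,3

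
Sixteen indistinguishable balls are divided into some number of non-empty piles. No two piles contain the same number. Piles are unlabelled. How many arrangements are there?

A partial list (first 12 by largest part):
16
15+1
14+2
13+3
13+2+1
12+4
12+3+1
11+5
11+4+1
11+3+2
10+6
10+5+1
…and 20 more, for 32 total.

32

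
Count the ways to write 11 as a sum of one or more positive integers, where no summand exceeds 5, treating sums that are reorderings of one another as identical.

37

There are too many to list fully; the first 12 (by largest part) are:
5 + 5 + 1
5 + 4 + 2
5 + 4 + 1 + 1
5 + 3 + 3
5 + 3 + 2 + 1
5 + 3 + 1 + 1 + 1
5 + 2 + 2 + 2
5 + 2 + 2 + 1 + 1
5 + 2 + 1 + 1 + 1 + 1
5 + 1 + 1 + 1 + 1 + 1 + 1
4 + 4 + 3
4 + 4 + 2 + 1
…and 25 more, for 37 total.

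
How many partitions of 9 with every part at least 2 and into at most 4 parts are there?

Listing the qualifying partitions of 9:
9
2 + 7
3 + 6
4 + 5
2 + 2 + 5
2 + 3 + 4
3 + 3 + 3
2 + 2 + 2 + 3
Counting gives 8.

8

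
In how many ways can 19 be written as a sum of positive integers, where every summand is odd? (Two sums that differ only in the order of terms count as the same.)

There are too many to list fully; the first 12 (by largest part) are:
19
17, 1, 1
15, 3, 1
15, 1, 1, 1, 1
13, 5, 1
13, 3, 3
13, 3, 1, 1, 1
13, 1, 1, 1, 1, 1, 1
11, 7, 1
11, 5, 3
11, 5, 1, 1, 1
11, 3, 3, 1, 1
…and 42 more, for 54 total.

54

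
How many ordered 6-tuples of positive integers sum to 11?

252

A composition of 11 into 6 positive parts is chosen by placing 5 dividers among the 10 gaps between 11 units: C(10,5) = 252.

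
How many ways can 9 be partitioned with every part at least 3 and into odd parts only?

2

Listing the qualifying partitions of 9:
9
3,3,3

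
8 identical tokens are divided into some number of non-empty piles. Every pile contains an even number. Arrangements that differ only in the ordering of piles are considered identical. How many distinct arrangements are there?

5

They are:
8
6 + 2
4 + 4
4 + 2 + 2
2 + 2 + 2 + 2
That's 5 in total.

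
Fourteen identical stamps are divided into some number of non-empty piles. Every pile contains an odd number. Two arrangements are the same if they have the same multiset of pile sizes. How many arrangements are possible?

22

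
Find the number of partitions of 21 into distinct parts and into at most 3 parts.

38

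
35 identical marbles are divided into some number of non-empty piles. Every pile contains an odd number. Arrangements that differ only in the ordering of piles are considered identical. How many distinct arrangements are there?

Systematic enumeration (by largest part, then next-largest, …) yields 585.

585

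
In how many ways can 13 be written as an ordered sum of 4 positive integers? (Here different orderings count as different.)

Equivalently, choose which 3 of the 12 gaps become plus signs: C(12,3) = 220.

220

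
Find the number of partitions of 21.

Systematic enumeration (by largest part, then next-largest, …) yields 792.

792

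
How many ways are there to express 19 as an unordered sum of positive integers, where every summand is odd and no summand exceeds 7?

30

A partial list (first 12 by largest part):
7, 7, 5
7, 7, 3, 1, 1
7, 7, 1, 1, 1, 1, 1
7, 5, 5, 1, 1
7, 5, 3, 3, 1
7, 5, 3, 1, 1, 1, 1
7, 5, 1, 1, 1, 1, 1, 1, 1
7, 3, 3, 3, 3
7, 3, 3, 3, 1, 1, 1
7, 3, 3, 1, 1, 1, 1, 1, 1
7, 3, 1, 1, 1, 1, 1, 1, 1, 1, 1
7, 1, 1, 1, 1, 1, 1, 1, 1, 1, 1, 1, 1
…and 18 more, for 30 total.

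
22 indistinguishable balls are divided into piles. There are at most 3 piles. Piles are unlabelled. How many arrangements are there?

A partial list (first 12 by largest part):
22
21+1
20+2
20+1+1
19+3
19+2+1
18+4
18+3+1
18+2+2
17+5
17+4+1
17+3+2
…and 40 more, for 52 total.

52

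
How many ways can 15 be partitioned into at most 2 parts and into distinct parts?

8

Listing the qualifying partitions of 15:
15
14 + 1
13 + 2
12 + 3
11 + 4
10 + 5
9 + 6
8 + 7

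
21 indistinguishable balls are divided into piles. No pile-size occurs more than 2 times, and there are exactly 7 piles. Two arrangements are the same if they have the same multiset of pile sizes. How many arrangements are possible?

Listing the qualifying partitions of 21:
9, 3, 3, 2, 2, 1, 1
8, 4, 3, 2, 2, 1, 1
7, 5, 3, 2, 2, 1, 1
7, 4, 4, 2, 2, 1, 1
7, 4, 3, 3, 2, 1, 1
6, 6, 3, 2, 2, 1, 1
6, 5, 4, 2, 2, 1, 1
6, 5, 3, 3, 2, 1, 1
6, 4, 4, 3, 2, 1, 1
6, 4, 3, 3, 2, 2, 1
5, 5, 4, 3, 2, 1, 1
5, 5, 3, 3, 2, 2, 1
5, 4, 4, 3, 3, 1, 1
5, 4, 4, 3, 2, 2, 1

14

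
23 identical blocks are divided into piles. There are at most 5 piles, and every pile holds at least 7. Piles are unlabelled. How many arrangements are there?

8

Listing the qualifying partitions of 23:
23
16+7
15+8
14+9
13+10
12+11
9+7+7
8+8+7
That's 8 in total.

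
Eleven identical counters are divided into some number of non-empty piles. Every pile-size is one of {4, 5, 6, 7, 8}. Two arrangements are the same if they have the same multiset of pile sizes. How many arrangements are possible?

Listing the qualifying partitions of 11:
4, 7
5, 6
Counting gives 2.

2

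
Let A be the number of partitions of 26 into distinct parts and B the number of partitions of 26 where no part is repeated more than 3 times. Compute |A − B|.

Partitions of 26 into distinct parts: 165.
Partitions of 26 where no part is repeated more than 3 times: 1060.
|165 − 1060| = 895.

895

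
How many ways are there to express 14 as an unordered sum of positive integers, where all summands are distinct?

22

Enumerating:
14
13,1
12,2
11,3
11,2,1
10,4
10,3,1
9,5
9,4,1
9,3,2
8,6
8,5,1
8,4,2
8,3,2,1
7,6,1
7,5,2
7,4,3
7,4,2,1
6,5,3
6,5,2,1
6,4,3,1
5,4,3,2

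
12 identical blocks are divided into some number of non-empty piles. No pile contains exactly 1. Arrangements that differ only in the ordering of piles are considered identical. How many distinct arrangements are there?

21

Listing the qualifying partitions of 12:
12
10,2
9,3
8,4
8,2,2
7,5
7,3,2
6,6
6,4,2
6,3,3
6,2,2,2
5,5,2
5,4,3
5,3,2,2
4,4,4
4,4,2,2
4,3,3,2
4,2,2,2,2
3,3,3,3
3,3,2,2,2
2,2,2,2,2,2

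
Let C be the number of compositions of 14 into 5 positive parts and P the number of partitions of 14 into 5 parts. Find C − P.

Compositions: C(13,4) = 715.
Unordered (partitions into 5 parts): 23.
Difference: 715 − 23 = 692.

692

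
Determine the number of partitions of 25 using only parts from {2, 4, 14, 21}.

2

They are:
21, 4
21, 2, 2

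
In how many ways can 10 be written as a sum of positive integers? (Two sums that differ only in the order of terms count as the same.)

There are too many to list fully; the first 12 (by largest part) are:
10
1, 9
2, 8
1, 1, 8
3, 7
1, 2, 7
1, 1, 1, 7
4, 6
1, 3, 6
2, 2, 6
1, 1, 2, 6
1, 1, 1, 1, 6
…and 30 more, for 42 total.

42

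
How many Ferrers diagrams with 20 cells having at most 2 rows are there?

Enumerating:
20
1+19
2+18
3+17
4+16
5+15
6+14
7+13
8+12
9+11
10+10

11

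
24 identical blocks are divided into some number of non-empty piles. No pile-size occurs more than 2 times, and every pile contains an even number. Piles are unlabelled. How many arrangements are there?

A partial list (first 12 by largest part):
24
22, 2
20, 4
20, 2, 2
18, 6
18, 4, 2
16, 8
16, 6, 2
16, 4, 4
16, 4, 2, 2
14, 10
14, 8, 2
…and 24 more, for 36 total.

36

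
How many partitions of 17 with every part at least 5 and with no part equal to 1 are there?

7

Enumerating:
17
12+5
11+6
10+7
9+8
7+5+5
6+6+5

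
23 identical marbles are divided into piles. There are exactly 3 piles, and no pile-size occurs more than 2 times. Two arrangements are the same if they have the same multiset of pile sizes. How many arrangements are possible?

44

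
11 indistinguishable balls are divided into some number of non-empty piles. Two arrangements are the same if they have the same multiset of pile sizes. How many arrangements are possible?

A partial list (first 12 by largest part):
11
10,1
9,2
9,1,1
8,3
8,2,1
8,1,1,1
7,4
7,3,1
7,2,2
7,2,1,1
7,1,1,1,1
…and 44 more, for 56 total.

56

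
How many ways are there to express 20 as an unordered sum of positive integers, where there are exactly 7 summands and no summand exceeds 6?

39

There are too many to list fully; the first 12 (by largest part) are:
1 + 1 + 1 + 1 + 4 + 6 + 6
1 + 1 + 1 + 2 + 3 + 6 + 6
1 + 1 + 2 + 2 + 2 + 6 + 6
1 + 1 + 1 + 1 + 5 + 5 + 6
1 + 1 + 1 + 2 + 4 + 5 + 6
1 + 1 + 1 + 3 + 3 + 5 + 6
1 + 1 + 2 + 2 + 3 + 5 + 6
1 + 2 + 2 + 2 + 2 + 5 + 6
1 + 1 + 1 + 3 + 4 + 4 + 6
1 + 1 + 2 + 2 + 4 + 4 + 6
1 + 1 + 2 + 3 + 3 + 4 + 6
1 + 2 + 2 + 2 + 3 + 4 + 6
…and 27 more, for 39 total.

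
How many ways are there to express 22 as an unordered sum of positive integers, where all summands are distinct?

Direct enumeration gives 89 partitions.

89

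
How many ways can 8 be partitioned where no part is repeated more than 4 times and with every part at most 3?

7

Listing the qualifying partitions of 8:
3,3,2
3,3,1,1
3,2,2,1
3,2,1,1,1
2,2,2,2
2,2,2,1,1
2,2,1,1,1,1
Counting gives 7.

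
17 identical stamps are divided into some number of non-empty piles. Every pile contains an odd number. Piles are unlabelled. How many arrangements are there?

38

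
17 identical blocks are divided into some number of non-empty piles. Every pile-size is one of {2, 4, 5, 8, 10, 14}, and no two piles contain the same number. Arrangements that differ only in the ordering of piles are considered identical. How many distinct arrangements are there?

2

They are:
10,5,2
8,5,4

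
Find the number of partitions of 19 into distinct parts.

There are too many to list fully; the first 12 (by largest part) are:
19
1+18
2+17
3+16
1+2+16
4+15
1+3+15
5+14
1+4+14
2+3+14
6+13
1+5+13
…and 42 more, for 54 total.

54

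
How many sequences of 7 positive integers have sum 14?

1716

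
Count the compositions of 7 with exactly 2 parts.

Place 1 bars in the 6 internal gaps of a row of 7 dots: C(6,1) = 6.

6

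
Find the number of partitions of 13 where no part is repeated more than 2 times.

44

A partial list (first 12 by largest part):
13
12, 1
11, 2
11, 1, 1
10, 3
10, 2, 1
9, 4
9, 3, 1
9, 2, 2
9, 2, 1, 1
8, 5
8, 4, 1
…and 32 more, for 44 total.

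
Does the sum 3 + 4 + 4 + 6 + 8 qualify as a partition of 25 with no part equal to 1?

Yes

The parts sum to 25, and the condition 'no summand equals 1' holds.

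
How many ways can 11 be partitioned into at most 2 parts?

Listing the qualifying partitions of 11:
11
1, 10
2, 9
3, 8
4, 7
5, 6

6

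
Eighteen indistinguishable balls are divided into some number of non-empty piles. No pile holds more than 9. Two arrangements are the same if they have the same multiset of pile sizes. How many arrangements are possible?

318

Systematic enumeration (by largest part, then next-largest, …) yields 318.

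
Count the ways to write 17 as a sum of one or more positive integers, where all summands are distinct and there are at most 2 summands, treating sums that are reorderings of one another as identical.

9

Enumerating:
17
16, 1
15, 2
14, 3
13, 4
12, 5
11, 6
10, 7
9, 8
That's 9 in total.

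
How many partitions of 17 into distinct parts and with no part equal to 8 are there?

31

A partial list (first 12 by largest part):
17
16,1
15,2
14,3
14,2,1
13,4
13,3,1
12,5
12,4,1
12,3,2
11,6
11,5,1
…and 19 more, for 31 total.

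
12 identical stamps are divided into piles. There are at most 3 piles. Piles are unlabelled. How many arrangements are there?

The partitions of 12 that satisfy the conditions:
12
1,11
2,10
1,1,10
3,9
1,2,9
4,8
1,3,8
2,2,8
5,7
1,4,7
2,3,7
6,6
1,5,6
2,4,6
3,3,6
2,5,5
3,4,5
4,4,4
That's 19 in total.

19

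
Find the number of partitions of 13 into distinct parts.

18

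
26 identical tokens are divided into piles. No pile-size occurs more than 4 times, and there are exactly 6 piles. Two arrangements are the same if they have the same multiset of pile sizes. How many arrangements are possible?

277

Direct enumeration gives 277 partitions.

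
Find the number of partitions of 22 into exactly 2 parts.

Enumerating:
21+1
20+2
19+3
18+4
17+5
16+6
15+7
14+8
13+9
12+10
11+11

11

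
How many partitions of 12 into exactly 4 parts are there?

Listing the qualifying partitions of 12:
9 + 1 + 1 + 1
8 + 2 + 1 + 1
7 + 3 + 1 + 1
7 + 2 + 2 + 1
6 + 4 + 1 + 1
6 + 3 + 2 + 1
6 + 2 + 2 + 2
5 + 5 + 1 + 1
5 + 4 + 2 + 1
5 + 3 + 3 + 1
5 + 3 + 2 + 2
4 + 4 + 3 + 1
4 + 4 + 2 + 2
4 + 3 + 3 + 2
3 + 3 + 3 + 3

15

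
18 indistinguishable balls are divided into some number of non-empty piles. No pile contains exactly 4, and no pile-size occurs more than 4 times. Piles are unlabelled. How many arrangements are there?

162

Counting exhaustively, 162 partitions satisfy the conditions.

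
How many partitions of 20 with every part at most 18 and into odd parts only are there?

There are too many to list fully; the first 12 (by largest part) are:
3 + 17
1 + 1 + 1 + 17
5 + 15
1 + 1 + 3 + 15
1 + 1 + 1 + 1 + 1 + 15
7 + 13
1 + 1 + 5 + 13
1 + 3 + 3 + 13
1 + 1 + 1 + 1 + 3 + 13
1 + 1 + 1 + 1 + 1 + 1 + 1 + 13
9 + 11
1 + 1 + 7 + 11
…and 51 more, for 63 total.

63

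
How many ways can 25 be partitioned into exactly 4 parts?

Systematic enumeration (by largest part, then next-largest, …) yields 120.

120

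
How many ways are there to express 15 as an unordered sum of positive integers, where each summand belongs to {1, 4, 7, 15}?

Listing the qualifying partitions of 15:
15
7, 7, 1
7, 4, 4
7, 4, 1, 1, 1, 1
7, 1, 1, 1, 1, 1, 1, 1, 1
4, 4, 4, 1, 1, 1
4, 4, 1, 1, 1, 1, 1, 1, 1
4, 1, 1, 1, 1, 1, 1, 1, 1, 1, 1, 1
1, 1, 1, 1, 1, 1, 1, 1, 1, 1, 1, 1, 1, 1, 1

9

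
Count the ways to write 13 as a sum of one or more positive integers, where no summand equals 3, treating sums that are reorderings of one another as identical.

A partial list (first 12 by largest part):
13
12+1
11+2
11+1+1
10+2+1
10+1+1+1
9+4
9+2+2
9+2+1+1
9+1+1+1+1
8+5
8+4+1
…and 47 more, for 59 total.

59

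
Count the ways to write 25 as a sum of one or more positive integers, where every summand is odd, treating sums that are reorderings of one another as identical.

A full systematic count gives 142.

142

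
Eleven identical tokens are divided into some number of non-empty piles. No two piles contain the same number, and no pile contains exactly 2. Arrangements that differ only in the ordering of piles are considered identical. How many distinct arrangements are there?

They are:
11
10,1
8,3
7,4
7,3,1
6,5
6,4,1

7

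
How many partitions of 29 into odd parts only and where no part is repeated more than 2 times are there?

A partial list (first 12 by largest part):
29
27 + 1 + 1
25 + 3 + 1
23 + 5 + 1
23 + 3 + 3
21 + 7 + 1
21 + 5 + 3
21 + 3 + 3 + 1 + 1
19 + 9 + 1
19 + 7 + 3
19 + 5 + 5
19 + 5 + 3 + 1 + 1
…and 41 more, for 53 total.

53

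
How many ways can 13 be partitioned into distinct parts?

18

They are:
13
12+1
11+2
10+3
10+2+1
9+4
9+3+1
8+5
8+4+1
8+3+2
7+6
7+5+1
7+4+2
7+3+2+1
6+5+2
6+4+3
6+4+2+1
5+4+3+1
Counting gives 18.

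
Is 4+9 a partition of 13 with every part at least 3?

Yes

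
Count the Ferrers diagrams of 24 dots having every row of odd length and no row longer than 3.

9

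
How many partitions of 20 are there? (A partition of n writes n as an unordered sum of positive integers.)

A full systematic count gives 627.

627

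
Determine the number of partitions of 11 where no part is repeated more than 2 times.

There are too many to list fully; the first 12 (by largest part) are:
11
10+1
9+2
9+1+1
8+3
8+2+1
7+4
7+3+1
7+2+2
7+2+1+1
6+5
6+4+1
…and 15 more, for 27 total.

27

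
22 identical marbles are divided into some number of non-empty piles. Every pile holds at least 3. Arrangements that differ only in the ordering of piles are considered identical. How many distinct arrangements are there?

73

Counting exhaustively, 73 partitions satisfy the conditions.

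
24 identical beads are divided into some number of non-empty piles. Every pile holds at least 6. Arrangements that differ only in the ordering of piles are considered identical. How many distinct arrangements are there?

Listing the qualifying partitions of 24:
24
18 + 6
17 + 7
16 + 8
15 + 9
14 + 10
13 + 11
12 + 12
12 + 6 + 6
11 + 7 + 6
10 + 8 + 6
10 + 7 + 7
9 + 9 + 6
9 + 8 + 7
8 + 8 + 8
6 + 6 + 6 + 6
Counting gives 16.

16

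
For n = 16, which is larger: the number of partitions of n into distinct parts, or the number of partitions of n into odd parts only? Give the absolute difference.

0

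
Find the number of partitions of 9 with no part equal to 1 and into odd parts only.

The partitions of 9 that satisfy the conditions:
9
3, 3, 3
Counting gives 2.

2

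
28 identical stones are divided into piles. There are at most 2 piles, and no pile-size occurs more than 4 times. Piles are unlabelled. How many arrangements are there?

The partitions of 28 that satisfy the conditions:
28
1, 27
2, 26
3, 25
4, 24
5, 23
6, 22
7, 21
8, 20
9, 19
10, 18
11, 17
12, 16
13, 15
14, 14
Counting gives 15.

15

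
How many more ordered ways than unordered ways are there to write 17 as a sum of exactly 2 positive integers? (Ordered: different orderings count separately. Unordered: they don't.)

8

Compositions: C(16,1) = 16.
Partitions of 17 into exactly 2 parts: 8.
Difference: 16 − 8 = 8.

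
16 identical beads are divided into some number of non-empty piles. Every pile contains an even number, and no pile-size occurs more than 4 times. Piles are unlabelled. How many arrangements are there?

19

Enumerating:
16
2 + 14
4 + 12
2 + 2 + 12
6 + 10
2 + 4 + 10
2 + 2 + 2 + 10
8 + 8
2 + 6 + 8
4 + 4 + 8
2 + 2 + 4 + 8
2 + 2 + 2 + 2 + 8
4 + 6 + 6
2 + 2 + 6 + 6
2 + 4 + 4 + 6
2 + 2 + 2 + 4 + 6
4 + 4 + 4 + 4
2 + 2 + 4 + 4 + 4
2 + 2 + 2 + 2 + 4 + 4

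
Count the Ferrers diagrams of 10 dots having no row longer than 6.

There are too many to list fully; the first 12 (by largest part) are:
6, 4
6, 3, 1
6, 2, 2
6, 2, 1, 1
6, 1, 1, 1, 1
5, 5
5, 4, 1
5, 3, 2
5, 3, 1, 1
5, 2, 2, 1
5, 2, 1, 1, 1
5, 1, 1, 1, 1, 1
…and 23 more, for 35 total.

35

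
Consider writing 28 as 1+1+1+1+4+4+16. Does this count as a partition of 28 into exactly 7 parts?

Yes

The parts sum to 28, and the condition 'there are exactly 7 summands' holds.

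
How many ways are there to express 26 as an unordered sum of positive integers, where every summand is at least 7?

Listing the qualifying partitions of 26:
26
7+19
8+18
9+17
10+16
11+15
12+14
13+13
7+7+12
7+8+11
7+9+10
8+8+10
8+9+9

13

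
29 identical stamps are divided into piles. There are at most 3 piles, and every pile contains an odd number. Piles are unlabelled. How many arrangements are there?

22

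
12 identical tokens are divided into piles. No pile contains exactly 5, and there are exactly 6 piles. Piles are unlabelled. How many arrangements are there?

9

Listing the qualifying partitions of 12:
7+1+1+1+1+1
6+2+1+1+1+1
4+4+1+1+1+1
4+3+2+1+1+1
4+2+2+2+1+1
3+3+3+1+1+1
3+3+2+2+1+1
3+2+2+2+2+1
2+2+2+2+2+2
That's 9 in total.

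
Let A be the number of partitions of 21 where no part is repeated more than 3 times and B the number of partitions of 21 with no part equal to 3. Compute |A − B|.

12

Partitions of 21 where no part is repeated more than 3 times: 395.
Partitions of 21 with no part equal to 3: 407.
|395 − 407| = 12.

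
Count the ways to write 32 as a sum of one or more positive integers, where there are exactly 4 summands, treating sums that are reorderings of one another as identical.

249

Counting exhaustively, 249 partitions satisfy the conditions.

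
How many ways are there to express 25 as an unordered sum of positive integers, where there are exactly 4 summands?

There are 120 such partitions.

120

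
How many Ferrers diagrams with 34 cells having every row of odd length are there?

512

Counting exhaustively, 512 partitions satisfy the conditions.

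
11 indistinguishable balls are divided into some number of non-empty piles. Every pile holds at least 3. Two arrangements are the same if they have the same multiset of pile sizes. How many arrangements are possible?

6

The partitions of 11 that satisfy the conditions:
11
8, 3
7, 4
6, 5
5, 3, 3
4, 4, 3
That's 6 in total.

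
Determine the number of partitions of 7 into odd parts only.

Listing the qualifying partitions of 7:
7
5,1,1
3,3,1
3,1,1,1,1
1,1,1,1,1,1,1

5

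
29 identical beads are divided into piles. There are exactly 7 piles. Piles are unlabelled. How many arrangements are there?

522

Enumerating by decreasing first part gives 522 partitions in all.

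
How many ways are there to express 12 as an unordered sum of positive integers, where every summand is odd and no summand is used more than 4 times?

10

Enumerating:
11+1
9+3
9+1+1+1
7+5
7+3+1+1
5+5+1+1
5+3+3+1
5+3+1+1+1+1
3+3+3+3
3+3+3+1+1+1
Counting gives 10.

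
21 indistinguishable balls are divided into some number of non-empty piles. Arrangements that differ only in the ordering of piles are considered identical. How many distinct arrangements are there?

A full systematic count gives 792.

792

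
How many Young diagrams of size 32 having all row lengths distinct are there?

Systematic enumeration (by largest part, then next-largest, …) yields 390.

390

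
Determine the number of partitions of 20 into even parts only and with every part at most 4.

6

Listing the qualifying partitions of 20:
4,4,4,4,4
2,2,4,4,4,4
2,2,2,2,4,4,4
2,2,2,2,2,2,4,4
2,2,2,2,2,2,2,2,4
2,2,2,2,2,2,2,2,2,2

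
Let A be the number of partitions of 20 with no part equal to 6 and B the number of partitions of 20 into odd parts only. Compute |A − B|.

428

Partitions of 20 with no part equal to 6: 492.
Partitions of 20 into odd parts only: 64.
|492 − 64| = 428.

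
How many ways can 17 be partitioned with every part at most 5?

119

Systematic enumeration (by largest part, then next-largest, …) yields 119.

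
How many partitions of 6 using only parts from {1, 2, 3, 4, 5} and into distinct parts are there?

Listing the qualifying partitions of 6:
5+1
4+2
3+2+1

3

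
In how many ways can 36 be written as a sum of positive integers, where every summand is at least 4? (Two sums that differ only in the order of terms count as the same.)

371

There are 371 such partitions.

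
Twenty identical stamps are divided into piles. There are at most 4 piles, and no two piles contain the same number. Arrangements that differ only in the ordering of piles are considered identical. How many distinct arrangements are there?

57

A partial list (first 12 by largest part):
20
19,1
18,2
17,3
17,2,1
16,4
16,3,1
15,5
15,4,1
15,3,2
14,6
14,5,1
…and 45 more, for 57 total.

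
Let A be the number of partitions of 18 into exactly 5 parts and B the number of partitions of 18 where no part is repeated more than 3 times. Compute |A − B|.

151

Partitions of 18 into exactly 5 parts: 57.
Partitions of 18 where no part is repeated more than 3 times: 208.
|57 − 208| = 151.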